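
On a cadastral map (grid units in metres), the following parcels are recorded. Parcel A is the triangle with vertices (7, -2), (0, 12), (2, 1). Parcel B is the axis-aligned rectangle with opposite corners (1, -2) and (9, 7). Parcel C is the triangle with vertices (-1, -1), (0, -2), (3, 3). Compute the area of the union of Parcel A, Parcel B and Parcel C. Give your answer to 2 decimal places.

78.67

By inclusion–exclusion:
Individual areas: |Parcel A| = 24.5, |Parcel B| = 72, |Parcel C| = 4.
|Parcel A∩Parcel B| = 20.5.
|Parcel A∩Parcel C| = 0.4025.
|Parcel B∩Parcel C| = 1.3333.
|Parcel A∩Parcel B∩Parcel C| = 0.4025.
|Parcel A ∪ Parcel B ∪ Parcel C| = 100.5 − 22.2358 + 0.4025 = 78.67.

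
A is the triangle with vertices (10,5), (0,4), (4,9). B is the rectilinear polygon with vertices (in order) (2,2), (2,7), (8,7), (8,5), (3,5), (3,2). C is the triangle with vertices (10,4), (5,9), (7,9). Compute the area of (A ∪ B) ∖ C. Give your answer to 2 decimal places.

|A ∪ B| = 25.6833.
|(A ∪ B) ∩ C| = 1.1618.
|(A ∪ B) ∖ C| = 25.6833 − 1.1618 = 24.52.

24.52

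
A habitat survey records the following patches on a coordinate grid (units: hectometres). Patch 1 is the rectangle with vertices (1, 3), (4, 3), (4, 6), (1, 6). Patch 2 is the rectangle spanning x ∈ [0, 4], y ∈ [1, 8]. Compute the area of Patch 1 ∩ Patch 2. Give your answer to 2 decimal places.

9.00

|Patch 1∩Patch 2|: x∈[1,4], y∈[3,6] → 3·3 = 9.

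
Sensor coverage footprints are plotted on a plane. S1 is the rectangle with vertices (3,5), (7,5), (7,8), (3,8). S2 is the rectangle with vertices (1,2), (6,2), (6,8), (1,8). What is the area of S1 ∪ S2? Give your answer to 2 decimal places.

33.00

By inclusion–exclusion:
Individual areas: |S1| = 12, |S2| = 30.
|S1∩S2|: x∈[3,6], y∈[5,8] → 3·3 = 9.
|S1 ∪ S2| = 42 − 9 = 33.00.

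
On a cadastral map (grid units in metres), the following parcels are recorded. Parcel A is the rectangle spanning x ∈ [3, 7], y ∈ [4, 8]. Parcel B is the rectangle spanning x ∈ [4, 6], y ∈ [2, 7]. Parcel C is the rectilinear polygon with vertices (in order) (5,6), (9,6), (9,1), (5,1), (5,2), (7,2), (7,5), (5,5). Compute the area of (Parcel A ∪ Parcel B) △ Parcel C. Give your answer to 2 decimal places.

30.00

|Parcel A ∪ Parcel B| = 20.
|(Parcel A ∪ Parcel B) ∩ Parcel C| = 2.
|(Parcel A ∪ Parcel B) △ Parcel C| = 20 + 14 − 4 = 30.00.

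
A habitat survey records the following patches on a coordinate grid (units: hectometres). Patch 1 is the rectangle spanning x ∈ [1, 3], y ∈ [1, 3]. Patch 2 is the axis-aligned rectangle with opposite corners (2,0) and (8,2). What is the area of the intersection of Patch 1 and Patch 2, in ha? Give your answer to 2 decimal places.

1.00

|Patch 1∩Patch 2|: x∈[2,3], y∈[1,2] → 1·1 = 1.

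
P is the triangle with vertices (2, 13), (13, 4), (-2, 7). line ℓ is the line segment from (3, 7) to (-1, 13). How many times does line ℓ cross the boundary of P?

The segment meets the boundary at (0.5,10.75).

1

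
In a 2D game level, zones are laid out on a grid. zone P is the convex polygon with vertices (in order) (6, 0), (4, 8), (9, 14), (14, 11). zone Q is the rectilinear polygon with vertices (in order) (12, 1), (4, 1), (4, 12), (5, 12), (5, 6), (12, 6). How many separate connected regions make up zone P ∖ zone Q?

zone P ∖ zone Q splits into 2 disjoint pieces (area 0.4886, area 45.8091).

2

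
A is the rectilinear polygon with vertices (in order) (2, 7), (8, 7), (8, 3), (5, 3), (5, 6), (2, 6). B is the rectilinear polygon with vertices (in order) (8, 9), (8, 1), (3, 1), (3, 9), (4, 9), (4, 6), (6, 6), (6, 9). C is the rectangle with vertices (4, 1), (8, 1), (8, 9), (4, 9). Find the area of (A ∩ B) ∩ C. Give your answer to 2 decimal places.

11.00

|A ∩ B| = 12.
|(A ∩ B) ∩ C| = 11.00.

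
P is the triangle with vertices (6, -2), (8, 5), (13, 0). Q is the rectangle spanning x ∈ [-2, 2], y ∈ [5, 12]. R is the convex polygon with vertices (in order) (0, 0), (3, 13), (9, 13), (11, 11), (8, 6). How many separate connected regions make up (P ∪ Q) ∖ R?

2

(P ∪ Q) ∖ R splits into 2 disjoint pieces (area 22.5, area 26.4487).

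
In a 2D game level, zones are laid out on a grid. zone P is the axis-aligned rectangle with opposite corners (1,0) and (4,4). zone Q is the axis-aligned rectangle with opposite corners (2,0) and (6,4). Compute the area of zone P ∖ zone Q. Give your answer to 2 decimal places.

4.00

|zone P∩zone Q|: x∈[2,4], y∈[0,4] → 2·4 = 8.
|zone P| = 12.
|zone P ∖ zone Q| = |zone P| − |zone P∩zone Q| = 12 − 8 = 4.00.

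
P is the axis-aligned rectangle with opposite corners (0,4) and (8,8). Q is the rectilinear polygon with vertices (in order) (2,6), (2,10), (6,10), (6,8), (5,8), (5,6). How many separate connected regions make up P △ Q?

P △ Q is a single connected region.

1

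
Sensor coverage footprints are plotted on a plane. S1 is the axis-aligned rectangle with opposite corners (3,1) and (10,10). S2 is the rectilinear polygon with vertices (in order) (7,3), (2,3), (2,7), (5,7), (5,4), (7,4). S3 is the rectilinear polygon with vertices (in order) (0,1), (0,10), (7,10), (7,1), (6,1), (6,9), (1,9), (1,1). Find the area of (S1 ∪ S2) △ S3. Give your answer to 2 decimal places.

|S1 ∪ S2| = 67.
|(S1 ∪ S2) ∩ S3| = 12.
|(S1 ∪ S2) △ S3| = 67 + 23 − 24 = 66.00.

66.00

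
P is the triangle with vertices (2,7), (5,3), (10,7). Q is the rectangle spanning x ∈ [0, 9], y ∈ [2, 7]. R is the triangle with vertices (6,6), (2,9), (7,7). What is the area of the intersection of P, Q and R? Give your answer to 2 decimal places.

1.17

The intersection is the polygon with vertices (7,7), (6,6), (4.667,7).
By the shoelace formula its area is 1.17.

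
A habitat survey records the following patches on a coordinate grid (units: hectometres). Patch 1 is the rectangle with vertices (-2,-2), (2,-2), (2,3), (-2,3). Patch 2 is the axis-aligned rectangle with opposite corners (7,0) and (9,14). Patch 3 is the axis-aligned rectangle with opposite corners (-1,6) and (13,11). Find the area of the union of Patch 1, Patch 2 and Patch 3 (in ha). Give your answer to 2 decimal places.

108.00

By inclusion–exclusion:
Individual areas: |Patch 1| = 20, |Patch 2| = 28, |Patch 3| = 70.
|Patch 1∩Patch 2| = 0 (no overlap).
|Patch 1∩Patch 3| = 0 (no overlap).
|Patch 2∩Patch 3|: x∈[7,9], y∈[6,11] → 2·5 = 10.
|Patch 1∩Patch 2∩Patch 3| = 0.
|Patch 1 ∪ Patch 2 ∪ Patch 3| = 118 − 10 + 0 = 108.00.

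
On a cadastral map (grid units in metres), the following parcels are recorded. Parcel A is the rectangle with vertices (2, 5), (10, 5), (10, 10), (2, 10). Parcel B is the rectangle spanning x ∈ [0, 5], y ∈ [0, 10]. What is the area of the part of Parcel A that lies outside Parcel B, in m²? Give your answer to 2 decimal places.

25.00

|Parcel A∩Parcel B|: x∈[2,5], y∈[5,10] → 3·5 = 15.
|Parcel A| = 40.
|Parcel A ∖ Parcel B| = |Parcel A| − |Parcel A∩Parcel B| = 40 − 15 = 25.00.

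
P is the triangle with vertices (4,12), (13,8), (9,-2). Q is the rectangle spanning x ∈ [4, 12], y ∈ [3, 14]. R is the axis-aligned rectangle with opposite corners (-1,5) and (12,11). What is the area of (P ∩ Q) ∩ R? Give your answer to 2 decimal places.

The region (P ∩ Q) ∩ R is the polygon with vertices (12,5.5), (11.8,5), (6.5,5), (4.357,11), (6.25,11), (12,8.444).
By the shoelace formula its area is 32.03.

32.03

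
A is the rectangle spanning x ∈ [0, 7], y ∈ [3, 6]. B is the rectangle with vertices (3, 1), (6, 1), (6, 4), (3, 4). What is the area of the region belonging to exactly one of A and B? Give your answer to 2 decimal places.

|A∩B|: x∈[3,6], y∈[3,4] → 3·1 = 3.
|A △ B| = |A| + |B| − 2·|A∩B| = 21 + 9 − 6 = 24.00.

24.00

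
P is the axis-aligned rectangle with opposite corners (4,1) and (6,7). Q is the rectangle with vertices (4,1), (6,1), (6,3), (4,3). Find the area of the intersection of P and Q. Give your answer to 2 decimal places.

4.00

|P∩Q|: x∈[4,6], y∈[1,3] → 2·2 = 4.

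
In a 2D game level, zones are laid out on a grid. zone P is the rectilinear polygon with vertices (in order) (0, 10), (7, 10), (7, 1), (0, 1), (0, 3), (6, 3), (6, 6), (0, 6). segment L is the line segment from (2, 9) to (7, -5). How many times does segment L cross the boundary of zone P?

The segment meets the boundary at (4.857,1), (3.071,6), (4.143,3).

3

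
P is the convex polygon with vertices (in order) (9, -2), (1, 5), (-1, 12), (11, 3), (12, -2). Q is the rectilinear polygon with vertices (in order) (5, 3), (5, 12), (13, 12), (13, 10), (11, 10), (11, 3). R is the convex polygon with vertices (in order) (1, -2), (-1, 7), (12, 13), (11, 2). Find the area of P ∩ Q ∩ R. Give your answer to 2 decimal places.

The intersection is the polygon with vertices (5,3), (5,7.5), (11,3).
By the shoelace formula its area is 13.50.

13.50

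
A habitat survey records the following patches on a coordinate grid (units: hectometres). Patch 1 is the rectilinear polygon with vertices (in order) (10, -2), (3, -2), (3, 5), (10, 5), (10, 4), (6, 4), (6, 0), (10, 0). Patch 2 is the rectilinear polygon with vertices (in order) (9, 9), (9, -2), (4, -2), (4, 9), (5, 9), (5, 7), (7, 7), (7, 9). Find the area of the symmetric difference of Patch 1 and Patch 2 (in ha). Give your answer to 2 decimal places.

38.00

|Patch 1| = 33, |Patch 2| = 51, |Patch 1∩Patch 2| = 23.
|Patch 1 △ Patch 2| = |Patch 1| + |Patch 2| − 2·|Patch 1∩Patch 2| = 33 + 51 − 46 = 38.00.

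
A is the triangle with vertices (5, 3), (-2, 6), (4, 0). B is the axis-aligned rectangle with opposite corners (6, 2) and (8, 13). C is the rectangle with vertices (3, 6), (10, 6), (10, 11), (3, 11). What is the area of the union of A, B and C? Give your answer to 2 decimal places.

59.00

By inclusion–exclusion:
Individual areas: |A| = 12, |B| = 22, |C| = 35.
|A∩B| = 0.
|A∩C| = 0.
|B∩C|: x∈[6,8], y∈[6,11] → 2·5 = 10.
|A∩B∩C| = 0.
|A ∪ B ∪ C| = 69 − 10 + 0 = 59.00.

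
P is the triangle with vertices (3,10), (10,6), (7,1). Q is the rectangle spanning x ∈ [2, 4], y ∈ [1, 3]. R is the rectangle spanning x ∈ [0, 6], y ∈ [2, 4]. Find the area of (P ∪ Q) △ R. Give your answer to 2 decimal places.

35.25

|P ∪ Q| = 27.5.
|(P ∪ Q) ∩ R| = 2.125.
|(P ∪ Q) △ R| = 27.5 + 12 − 4.25 = 35.25.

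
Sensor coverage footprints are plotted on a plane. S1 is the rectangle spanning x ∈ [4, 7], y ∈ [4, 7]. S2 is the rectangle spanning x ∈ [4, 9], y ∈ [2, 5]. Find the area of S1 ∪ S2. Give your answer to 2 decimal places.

By inclusion–exclusion:
Individual areas: |S1| = 9, |S2| = 15.
|S1∩S2|: x∈[4,7], y∈[4,5] → 3·1 = 3.
|S1 ∪ S2| = 24 − 3 = 21.00.

21.00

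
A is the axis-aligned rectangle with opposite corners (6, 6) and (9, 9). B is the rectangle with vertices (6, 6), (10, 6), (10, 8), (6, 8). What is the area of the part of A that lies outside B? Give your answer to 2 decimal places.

|A∩B|: x∈[6,9], y∈[6,8] → 3·2 = 6.
|A| = 9.
|A ∖ B| = |A| − |A∩B| = 9 − 6 = 3.00.

3.00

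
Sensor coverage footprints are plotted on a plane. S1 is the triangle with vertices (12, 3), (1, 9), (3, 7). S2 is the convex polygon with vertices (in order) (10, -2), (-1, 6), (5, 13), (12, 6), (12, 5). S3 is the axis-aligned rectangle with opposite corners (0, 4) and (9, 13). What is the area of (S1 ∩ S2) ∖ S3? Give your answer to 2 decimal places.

|S1 ∩ S2| = 4.9601.
|(S1 ∩ S2) ∩ S3| = 4.5182.
|(S1 ∩ S2) ∖ S3| = 4.9601 − 4.5182 = 0.44.

0.44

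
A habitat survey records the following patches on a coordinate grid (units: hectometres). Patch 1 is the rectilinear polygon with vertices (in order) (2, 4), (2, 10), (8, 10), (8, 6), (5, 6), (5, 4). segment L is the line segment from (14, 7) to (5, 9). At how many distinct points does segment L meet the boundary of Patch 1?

1

The segment meets the boundary at (8,8.333).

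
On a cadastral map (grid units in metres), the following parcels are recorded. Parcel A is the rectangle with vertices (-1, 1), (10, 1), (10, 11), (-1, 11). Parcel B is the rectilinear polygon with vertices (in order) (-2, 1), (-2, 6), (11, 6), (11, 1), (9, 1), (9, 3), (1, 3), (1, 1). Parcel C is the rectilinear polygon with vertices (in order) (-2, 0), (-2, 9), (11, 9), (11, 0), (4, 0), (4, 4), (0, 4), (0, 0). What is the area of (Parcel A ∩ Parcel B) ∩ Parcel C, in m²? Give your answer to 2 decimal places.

33.00

|Parcel A ∩ Parcel B| = 39.
|(Parcel A ∩ Parcel B) ∩ Parcel C| = 33.00.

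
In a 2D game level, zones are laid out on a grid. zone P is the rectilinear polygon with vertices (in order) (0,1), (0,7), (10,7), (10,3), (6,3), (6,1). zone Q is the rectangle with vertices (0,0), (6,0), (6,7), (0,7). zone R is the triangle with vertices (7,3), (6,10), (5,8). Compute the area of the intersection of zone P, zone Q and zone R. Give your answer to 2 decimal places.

The intersection is the polygon with vertices (6,7), (6,5.5), (5.4,7).
By the shoelace formula its area is 0.45.

0.45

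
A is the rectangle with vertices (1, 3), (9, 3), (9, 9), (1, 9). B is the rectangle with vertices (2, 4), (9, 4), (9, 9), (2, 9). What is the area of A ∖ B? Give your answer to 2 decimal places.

|A∩B|: x∈[2,9], y∈[4,9] → 7·5 = 35.
|A| = 48.
|A ∖ B| = |A| − |A∩B| = 48 − 35 = 13.00.

13.00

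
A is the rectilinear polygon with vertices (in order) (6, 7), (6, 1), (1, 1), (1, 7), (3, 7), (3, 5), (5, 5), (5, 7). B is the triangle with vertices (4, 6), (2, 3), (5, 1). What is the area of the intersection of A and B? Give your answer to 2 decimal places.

6.07

The intersection is the polygon with vertices (4.2,5), (5,1), (2,3), (3.333,5).
By the shoelace formula its area is 6.07.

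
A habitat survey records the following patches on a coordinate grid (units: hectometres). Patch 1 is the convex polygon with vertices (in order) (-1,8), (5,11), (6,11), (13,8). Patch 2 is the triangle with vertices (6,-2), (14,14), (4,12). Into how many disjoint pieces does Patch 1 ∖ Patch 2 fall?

2

Patch 1 ∖ Patch 2 splits into 2 disjoint pieces (area 7.2429, area 0.7059).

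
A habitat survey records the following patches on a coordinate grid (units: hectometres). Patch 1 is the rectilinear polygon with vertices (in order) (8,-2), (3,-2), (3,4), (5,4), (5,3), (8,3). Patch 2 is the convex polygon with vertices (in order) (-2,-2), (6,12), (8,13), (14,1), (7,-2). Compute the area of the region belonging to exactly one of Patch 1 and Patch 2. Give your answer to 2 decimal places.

101.93

|Patch 1| = 27, |Patch 2| = 128.5, |Patch 1∩Patch 2| = 26.7857.
|Patch 1 △ Patch 2| = |Patch 1| + |Patch 2| − 2·|Patch 1∩Patch 2| = 27 + 128.5 − 53.5714 = 101.93.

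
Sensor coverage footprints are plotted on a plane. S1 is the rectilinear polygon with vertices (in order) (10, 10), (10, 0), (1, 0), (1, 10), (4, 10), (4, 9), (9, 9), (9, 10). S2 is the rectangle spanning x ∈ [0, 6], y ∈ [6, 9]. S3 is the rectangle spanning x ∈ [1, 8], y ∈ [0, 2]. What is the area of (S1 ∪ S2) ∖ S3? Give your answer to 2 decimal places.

74.00

|S1 ∪ S2| = 88.
|(S1 ∪ S2) ∩ S3| = 14.
|(S1 ∪ S2) ∖ S3| = 88 − 14 = 74.00.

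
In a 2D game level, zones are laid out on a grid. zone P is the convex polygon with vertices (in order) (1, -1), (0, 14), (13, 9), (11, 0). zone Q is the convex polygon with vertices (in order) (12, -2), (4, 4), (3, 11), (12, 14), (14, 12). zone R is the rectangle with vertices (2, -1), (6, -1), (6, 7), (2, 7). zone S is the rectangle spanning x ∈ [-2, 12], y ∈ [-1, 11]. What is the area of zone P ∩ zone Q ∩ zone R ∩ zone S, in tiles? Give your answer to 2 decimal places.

8.14

The intersection is the polygon with vertices (3.571,7), (6,7), (6,2.5), (4,4).
By the shoelace formula its area is 8.14.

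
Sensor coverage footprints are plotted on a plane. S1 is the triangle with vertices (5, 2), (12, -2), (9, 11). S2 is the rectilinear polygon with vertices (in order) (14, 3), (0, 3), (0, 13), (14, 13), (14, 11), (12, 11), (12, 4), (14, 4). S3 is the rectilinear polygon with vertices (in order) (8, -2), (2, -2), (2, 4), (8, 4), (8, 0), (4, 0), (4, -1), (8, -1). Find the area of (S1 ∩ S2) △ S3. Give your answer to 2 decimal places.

|S1 ∩ S2| = 21.6068.
|(S1 ∩ S2) ∩ S3| = 2.3333.
|(S1 ∩ S2) △ S3| = 21.6068 + 32 − 4.6667 = 48.94.

48.94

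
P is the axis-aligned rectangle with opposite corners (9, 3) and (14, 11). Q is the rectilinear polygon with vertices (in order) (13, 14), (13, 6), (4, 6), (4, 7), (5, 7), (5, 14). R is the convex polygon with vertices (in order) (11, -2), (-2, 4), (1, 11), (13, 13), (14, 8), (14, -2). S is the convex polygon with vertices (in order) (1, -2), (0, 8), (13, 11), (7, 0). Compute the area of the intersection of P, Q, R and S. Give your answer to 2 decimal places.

The intersection is the polygon with vertices (9,6), (9,10.077), (13,11), (10.273,6).
By the shoelace formula its area is 11.34.

11.34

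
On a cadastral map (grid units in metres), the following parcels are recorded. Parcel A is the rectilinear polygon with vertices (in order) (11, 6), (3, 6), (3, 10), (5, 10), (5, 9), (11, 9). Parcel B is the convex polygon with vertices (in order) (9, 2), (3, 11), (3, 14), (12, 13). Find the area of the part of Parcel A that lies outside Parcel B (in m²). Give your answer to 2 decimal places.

9.50

|Parcel A| = 26, |Parcel A∩Parcel B| = 16.5.
|Parcel A ∖ Parcel B| = |Parcel A| − |Parcel A∩Parcel B| = 26 − 16.5 = 9.50.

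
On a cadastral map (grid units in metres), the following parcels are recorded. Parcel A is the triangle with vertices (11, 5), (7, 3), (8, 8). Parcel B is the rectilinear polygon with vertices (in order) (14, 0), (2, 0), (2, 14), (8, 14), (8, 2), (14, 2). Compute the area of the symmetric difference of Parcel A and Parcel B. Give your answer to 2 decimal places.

100.50

|Parcel A| = 9, |Parcel B| = 96, |Parcel A∩Parcel B| = 2.25.
|Parcel A △ Parcel B| = |Parcel A| + |Parcel B| − 2·|Parcel A∩Parcel B| = 9 + 96 − 4.5 = 100.50.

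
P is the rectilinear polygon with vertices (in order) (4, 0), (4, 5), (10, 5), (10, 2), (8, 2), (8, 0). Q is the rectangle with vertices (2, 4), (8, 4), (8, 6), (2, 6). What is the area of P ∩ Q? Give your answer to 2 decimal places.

4.00

The intersection is the polygon with vertices (4,5), (8,5), (8,4), (4,4).
By the shoelace formula its area is 4.00.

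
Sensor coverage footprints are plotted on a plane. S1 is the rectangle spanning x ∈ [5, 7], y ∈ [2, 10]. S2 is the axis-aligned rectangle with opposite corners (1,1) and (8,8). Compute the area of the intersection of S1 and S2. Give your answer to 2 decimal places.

12.00

|S1∩S2|: x∈[5,7], y∈[2,8] → 2·6 = 12.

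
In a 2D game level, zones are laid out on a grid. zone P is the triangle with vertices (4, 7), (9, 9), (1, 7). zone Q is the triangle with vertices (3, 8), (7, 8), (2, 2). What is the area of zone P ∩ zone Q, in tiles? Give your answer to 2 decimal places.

The intersection is the polygon with vertices (4,7), (2.833,7), (2.913,7.478), (5,8), (6.5,8).
By the shoelace formula its area is 1.81.

1.81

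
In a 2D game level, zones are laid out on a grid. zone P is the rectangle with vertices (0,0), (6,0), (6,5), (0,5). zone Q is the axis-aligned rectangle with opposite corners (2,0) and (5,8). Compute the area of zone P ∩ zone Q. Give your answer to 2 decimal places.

15.00

|zone P∩zone Q|: x∈[2,5], y∈[0,5] → 3·5 = 15.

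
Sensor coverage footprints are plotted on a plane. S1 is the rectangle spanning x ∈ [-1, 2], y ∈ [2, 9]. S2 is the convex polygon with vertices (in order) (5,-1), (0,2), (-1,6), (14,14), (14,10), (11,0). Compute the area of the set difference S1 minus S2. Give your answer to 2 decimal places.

|S1| = 21, |S1∩S2| = 12.4.
|S1 ∖ S2| = |S1| − |S1∩S2| = 21 − 12.4 = 8.60.

8.60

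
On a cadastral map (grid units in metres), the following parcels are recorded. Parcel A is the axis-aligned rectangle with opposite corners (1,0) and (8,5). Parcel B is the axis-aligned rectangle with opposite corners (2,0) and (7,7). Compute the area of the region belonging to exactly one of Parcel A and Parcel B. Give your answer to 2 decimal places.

20.00

|Parcel A∩Parcel B|: x∈[2,7], y∈[0,5] → 5·5 = 25.
|Parcel A △ Parcel B| = |Parcel A| + |Parcel B| − 2·|Parcel A∩Parcel B| = 35 + 35 − 50 = 20.00.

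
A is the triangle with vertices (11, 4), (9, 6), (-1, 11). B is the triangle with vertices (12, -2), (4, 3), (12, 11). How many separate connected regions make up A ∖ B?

A ∖ B is a single connected region.

1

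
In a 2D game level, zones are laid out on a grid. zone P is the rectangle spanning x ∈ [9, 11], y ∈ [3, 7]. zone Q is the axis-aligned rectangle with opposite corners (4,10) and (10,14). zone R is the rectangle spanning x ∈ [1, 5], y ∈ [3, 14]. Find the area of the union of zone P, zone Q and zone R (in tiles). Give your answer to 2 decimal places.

72.00

By inclusion–exclusion:
Individual areas: |zone P| = 8, |zone Q| = 24, |zone R| = 44.
|zone P∩zone Q| = 0 (no overlap).
|zone P∩zone R| = 0 (no overlap).
|zone Q∩zone R|: x∈[4,5], y∈[10,14] → 1·4 = 4.
|zone P∩zone Q∩zone R| = 0.
|zone P ∪ zone Q ∪ zone R| = 76 − 4 + 0 = 72.00.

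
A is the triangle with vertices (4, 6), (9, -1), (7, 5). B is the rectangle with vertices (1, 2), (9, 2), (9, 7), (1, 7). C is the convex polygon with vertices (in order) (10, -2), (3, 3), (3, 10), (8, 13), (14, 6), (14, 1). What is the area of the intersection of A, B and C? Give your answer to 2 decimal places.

6.29

The intersection is the polygon with vertices (7,5), (8,2), (6.857,2), (4,6).
By the shoelace formula its area is 6.29.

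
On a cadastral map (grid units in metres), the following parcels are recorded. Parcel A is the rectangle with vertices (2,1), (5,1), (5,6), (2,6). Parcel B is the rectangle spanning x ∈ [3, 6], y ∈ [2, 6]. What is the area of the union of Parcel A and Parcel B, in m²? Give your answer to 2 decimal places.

19.00

By inclusion–exclusion:
Individual areas: |Parcel A| = 15, |Parcel B| = 12.
|Parcel A∩Parcel B|: x∈[3,5], y∈[2,6] → 2·4 = 8.
|Parcel A ∪ Parcel B| = 27 − 8 = 19.00.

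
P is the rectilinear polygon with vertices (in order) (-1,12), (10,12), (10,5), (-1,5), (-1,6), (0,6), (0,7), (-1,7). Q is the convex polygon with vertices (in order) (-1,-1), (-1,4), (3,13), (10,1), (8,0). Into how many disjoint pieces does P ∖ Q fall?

3

P ∖ Q splits into 3 disjoint pieces (area 12.3472, area 30.625, area 0.6667).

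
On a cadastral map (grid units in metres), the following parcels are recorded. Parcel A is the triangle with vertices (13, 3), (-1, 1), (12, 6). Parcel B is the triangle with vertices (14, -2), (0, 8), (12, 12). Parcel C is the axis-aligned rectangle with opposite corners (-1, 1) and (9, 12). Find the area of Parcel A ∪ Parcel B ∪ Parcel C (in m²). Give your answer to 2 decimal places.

155.57

By inclusion–exclusion:
Individual areas: |Parcel A| = 22, |Parcel B| = 88, |Parcel C| = 110.
|Parcel A∩Parcel B| = 14.3629.
|Parcel A∩Parcel C| = 12.0879.
|Parcel B∩Parcel C| = 42.4286.
|Parcel A∩Parcel B∩Parcel C| = 4.4508.
|Parcel A ∪ Parcel B ∪ Parcel C| = 220 − 68.8793 + 4.4508 = 155.57.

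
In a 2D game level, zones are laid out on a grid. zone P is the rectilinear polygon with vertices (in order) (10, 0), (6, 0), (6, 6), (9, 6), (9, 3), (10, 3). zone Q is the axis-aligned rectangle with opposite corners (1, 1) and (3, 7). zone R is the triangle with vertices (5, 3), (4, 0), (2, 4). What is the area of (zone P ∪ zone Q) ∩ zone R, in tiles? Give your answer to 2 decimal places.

0.83

The region (zone P ∪ zone Q) ∩ zone R is the polygon with vertices (3,2), (2,4), (3,3.667).
By the shoelace formula its area is 0.83.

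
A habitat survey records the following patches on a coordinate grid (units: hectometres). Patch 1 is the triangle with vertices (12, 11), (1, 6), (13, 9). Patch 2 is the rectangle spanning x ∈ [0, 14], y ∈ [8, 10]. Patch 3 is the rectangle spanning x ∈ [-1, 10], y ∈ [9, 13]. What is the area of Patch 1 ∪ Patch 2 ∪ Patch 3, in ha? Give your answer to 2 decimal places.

By inclusion–exclusion:
Individual areas: |Patch 1| = 13.5, |Patch 2| = 28, |Patch 3| = 44.
|Patch 1∩Patch 2| = 8.55.
|Patch 1∩Patch 3| = 1.3091.
|Patch 2∩Patch 3|: x∈[0,10], y∈[9,10] → 10·1 = 10.
|Patch 1∩Patch 2∩Patch 3| = 1.3.
|Patch 1 ∪ Patch 2 ∪ Patch 3| = 85.5 − 19.8591 + 1.3 = 66.94.

66.94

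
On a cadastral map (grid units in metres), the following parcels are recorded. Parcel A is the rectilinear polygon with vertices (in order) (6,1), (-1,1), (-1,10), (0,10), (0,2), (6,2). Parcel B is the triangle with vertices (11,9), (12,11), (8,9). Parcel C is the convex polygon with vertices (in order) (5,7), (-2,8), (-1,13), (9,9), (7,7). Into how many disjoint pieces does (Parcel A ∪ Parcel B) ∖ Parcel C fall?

(Parcel A ∪ Parcel B) ∖ Parcel C splits into 2 disjoint pieces (area 12.7857, area 2.8889).

2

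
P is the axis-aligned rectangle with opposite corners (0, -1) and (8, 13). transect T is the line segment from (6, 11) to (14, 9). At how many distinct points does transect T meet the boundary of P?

1

The segment meets the boundary at (8,10.5).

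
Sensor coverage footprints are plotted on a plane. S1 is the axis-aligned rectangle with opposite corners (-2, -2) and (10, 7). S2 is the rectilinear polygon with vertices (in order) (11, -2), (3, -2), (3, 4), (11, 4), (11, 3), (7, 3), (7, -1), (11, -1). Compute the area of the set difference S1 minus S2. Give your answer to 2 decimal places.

|S1| = 108, |S1∩S2| = 30.
|S1 ∖ S2| = |S1| − |S1∩S2| = 108 − 30 = 78.00.

78.00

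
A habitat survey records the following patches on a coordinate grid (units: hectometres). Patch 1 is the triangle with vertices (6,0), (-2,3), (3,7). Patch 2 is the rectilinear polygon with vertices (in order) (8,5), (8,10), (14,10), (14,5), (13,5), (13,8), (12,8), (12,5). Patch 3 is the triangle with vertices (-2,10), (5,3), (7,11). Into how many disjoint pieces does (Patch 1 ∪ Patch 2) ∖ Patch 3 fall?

(Patch 1 ∪ Patch 2) ∖ Patch 3 splits into 2 disjoint pieces (area 20.8889, area 27).

2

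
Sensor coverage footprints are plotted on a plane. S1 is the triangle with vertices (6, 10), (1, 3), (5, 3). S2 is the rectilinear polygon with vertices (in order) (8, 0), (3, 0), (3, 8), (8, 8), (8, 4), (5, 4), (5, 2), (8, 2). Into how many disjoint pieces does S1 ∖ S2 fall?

S1 ∖ S2 splits into 3 disjoint pieces (area 1.1429, area 2.8, area 0.0714).

3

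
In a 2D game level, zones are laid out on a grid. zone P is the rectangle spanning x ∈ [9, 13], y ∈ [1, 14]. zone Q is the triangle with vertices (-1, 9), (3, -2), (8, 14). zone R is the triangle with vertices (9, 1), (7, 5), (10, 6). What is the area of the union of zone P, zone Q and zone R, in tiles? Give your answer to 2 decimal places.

116.17

By inclusion–exclusion:
Individual areas: |zone P| = 52, |zone Q| = 59.5, |zone R| = 7.
|zone P∩zone Q| = 0.
|zone P∩zone R| = 2.3333.
|zone Q∩zone R| = 0.
|zone P∩zone Q∩zone R| = 0.
|zone P ∪ zone Q ∪ zone R| = 118.5 − 2.3333 + 0 = 116.17.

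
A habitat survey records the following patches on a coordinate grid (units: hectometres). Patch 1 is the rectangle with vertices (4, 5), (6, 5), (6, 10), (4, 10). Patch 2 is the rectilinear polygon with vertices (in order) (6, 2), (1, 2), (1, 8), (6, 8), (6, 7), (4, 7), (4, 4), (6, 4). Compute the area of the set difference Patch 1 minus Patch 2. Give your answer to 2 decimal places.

|Patch 1| = 10, |Patch 1∩Patch 2| = 2.
|Patch 1 ∖ Patch 2| = |Patch 1| − |Patch 1∩Patch 2| = 10 − 2 = 8.00.

8.00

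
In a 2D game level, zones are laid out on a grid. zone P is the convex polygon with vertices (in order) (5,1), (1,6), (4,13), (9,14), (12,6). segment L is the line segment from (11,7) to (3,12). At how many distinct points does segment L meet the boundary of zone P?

1

The segment meets the boundary at (3.451,11.718).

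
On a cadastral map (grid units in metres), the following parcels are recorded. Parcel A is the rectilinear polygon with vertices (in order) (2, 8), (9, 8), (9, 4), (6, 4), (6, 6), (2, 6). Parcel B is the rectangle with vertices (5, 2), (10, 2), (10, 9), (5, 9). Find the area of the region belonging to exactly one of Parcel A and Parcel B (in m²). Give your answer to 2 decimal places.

27.00

|Parcel A| = 20, |Parcel B| = 35, |Parcel A∩Parcel B| = 14.
|Parcel A △ Parcel B| = |Parcel A| + |Parcel B| − 2·|Parcel A∩Parcel B| = 20 + 35 − 28 = 27.00.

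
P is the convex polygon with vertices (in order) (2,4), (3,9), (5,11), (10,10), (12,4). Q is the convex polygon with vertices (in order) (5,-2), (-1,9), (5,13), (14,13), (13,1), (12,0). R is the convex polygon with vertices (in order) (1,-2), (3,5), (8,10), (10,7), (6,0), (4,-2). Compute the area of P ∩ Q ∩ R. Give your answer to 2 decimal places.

24.07

The intersection is the polygon with vertices (2.714,4), (3,5), (8,10), (10,7), (8.286,4).
By the shoelace formula its area is 24.07.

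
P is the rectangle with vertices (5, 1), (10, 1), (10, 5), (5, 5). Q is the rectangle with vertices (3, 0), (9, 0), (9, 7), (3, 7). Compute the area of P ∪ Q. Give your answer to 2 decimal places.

46.00

By inclusion–exclusion:
Individual areas: |P| = 20, |Q| = 42.
|P∩Q|: x∈[5,9], y∈[1,5] → 4·4 = 16.
|P ∪ Q| = 62 − 16 = 46.00.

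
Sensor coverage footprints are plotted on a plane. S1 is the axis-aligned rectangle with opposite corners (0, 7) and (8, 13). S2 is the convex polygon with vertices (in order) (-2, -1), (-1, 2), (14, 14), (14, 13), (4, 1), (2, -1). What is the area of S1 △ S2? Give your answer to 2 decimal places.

|S1| = 48, |S2| = 54.5, |S1∩S2| = 3.025.
|S1 △ S2| = |S1| + |S2| − 2·|S1∩S2| = 48 + 54.5 − 6.05 = 96.45.

96.45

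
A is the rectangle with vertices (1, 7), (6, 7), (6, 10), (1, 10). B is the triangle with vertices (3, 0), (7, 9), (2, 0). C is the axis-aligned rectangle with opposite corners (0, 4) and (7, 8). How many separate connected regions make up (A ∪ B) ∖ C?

(A ∪ B) ∖ C splits into 3 disjoint pieces (area 10, area 0.0556, area 3.1111).

3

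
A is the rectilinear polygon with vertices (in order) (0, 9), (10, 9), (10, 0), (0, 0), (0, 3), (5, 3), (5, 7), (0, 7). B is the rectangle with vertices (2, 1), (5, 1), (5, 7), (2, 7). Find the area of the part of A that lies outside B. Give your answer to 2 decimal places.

|A| = 70, |A∩B| = 6.
|A ∖ B| = |A| − |A∩B| = 70 − 6 = 64.00.

64.00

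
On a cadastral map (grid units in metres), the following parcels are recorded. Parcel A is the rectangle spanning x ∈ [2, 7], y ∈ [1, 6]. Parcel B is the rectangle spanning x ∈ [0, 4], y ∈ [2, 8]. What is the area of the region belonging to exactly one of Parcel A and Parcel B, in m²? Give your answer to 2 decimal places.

|Parcel A∩Parcel B|: x∈[2,4], y∈[2,6] → 2·4 = 8.
|Parcel A △ Parcel B| = |Parcel A| + |Parcel B| − 2·|Parcel A∩Parcel B| = 25 + 24 − 16 = 33.00.

33.00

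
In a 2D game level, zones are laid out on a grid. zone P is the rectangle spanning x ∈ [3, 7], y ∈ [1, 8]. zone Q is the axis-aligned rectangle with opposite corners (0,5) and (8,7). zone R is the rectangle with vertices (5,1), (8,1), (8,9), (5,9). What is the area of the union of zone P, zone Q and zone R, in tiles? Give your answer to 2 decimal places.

44.00

By inclusion–exclusion:
Individual areas: |zone P| = 28, |zone Q| = 16, |zone R| = 24.
|zone P∩zone Q|: x∈[3,7], y∈[5,7] → 4·2 = 8.
|zone P∩zone R|: x∈[5,7], y∈[1,8] → 2·7 = 14.
|zone Q∩zone R|: x∈[5,8], y∈[5,7] → 3·2 = 6.
|zone P∩zone Q∩zone R| = 4.
|zone P ∪ zone Q ∪ zone R| = 68 − 28 + 4 = 44.00.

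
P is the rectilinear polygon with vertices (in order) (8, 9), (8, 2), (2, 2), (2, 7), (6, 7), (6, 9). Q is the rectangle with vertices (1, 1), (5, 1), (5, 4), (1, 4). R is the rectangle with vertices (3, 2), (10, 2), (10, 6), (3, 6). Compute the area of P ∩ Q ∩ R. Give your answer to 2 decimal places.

The intersection is the polygon with vertices (5,4), (5,2), (3,2), (3,4).
By the shoelace formula its area is 4.00.

4.00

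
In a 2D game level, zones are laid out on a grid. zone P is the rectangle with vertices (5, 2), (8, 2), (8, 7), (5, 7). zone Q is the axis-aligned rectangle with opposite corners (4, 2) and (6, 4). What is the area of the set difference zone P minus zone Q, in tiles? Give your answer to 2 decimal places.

13.00

|zone P∩zone Q|: x∈[5,6], y∈[2,4] → 1·2 = 2.
|zone P| = 15.
|zone P ∖ zone Q| = |zone P| − |zone P∩zone Q| = 15 − 2 = 13.00.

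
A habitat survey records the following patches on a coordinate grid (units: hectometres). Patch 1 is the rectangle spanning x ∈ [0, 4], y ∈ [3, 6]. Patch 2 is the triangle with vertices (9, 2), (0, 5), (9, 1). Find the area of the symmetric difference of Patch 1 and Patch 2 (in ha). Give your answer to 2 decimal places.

|Patch 1| = 12, |Patch 2| = 4.5, |Patch 1∩Patch 2| = 0.8889.
|Patch 1 △ Patch 2| = |Patch 1| + |Patch 2| − 2·|Patch 1∩Patch 2| = 12 + 4.5 − 1.7778 = 14.72.

14.72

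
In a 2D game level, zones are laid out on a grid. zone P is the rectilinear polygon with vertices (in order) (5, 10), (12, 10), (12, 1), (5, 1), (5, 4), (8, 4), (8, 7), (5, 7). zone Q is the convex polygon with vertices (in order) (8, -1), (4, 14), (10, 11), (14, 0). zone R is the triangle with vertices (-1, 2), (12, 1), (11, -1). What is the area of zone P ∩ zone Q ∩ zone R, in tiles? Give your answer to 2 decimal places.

0.81

The intersection is the polygon with vertices (7.467,1), (7.372,1.356), (12,1).
By the shoelace formula its area is 0.81.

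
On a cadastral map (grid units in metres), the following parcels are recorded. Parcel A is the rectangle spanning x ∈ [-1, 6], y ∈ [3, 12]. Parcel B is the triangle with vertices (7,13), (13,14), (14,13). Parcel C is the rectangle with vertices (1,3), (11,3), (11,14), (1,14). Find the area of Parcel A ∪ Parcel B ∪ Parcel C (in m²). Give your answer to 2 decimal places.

By inclusion–exclusion:
Individual areas: |Parcel A| = 63, |Parcel B| = 3.5, |Parcel C| = 110.
|Parcel A∩Parcel B| = 0.
|Parcel A∩Parcel C|: x∈[1,6], y∈[3,12] → 5·9 = 45.
|Parcel B∩Parcel C| = 1.3333.
|Parcel A∩Parcel B∩Parcel C| = 0.
|Parcel A ∪ Parcel B ∪ Parcel C| = 176.5 − 46.3333 + 0 = 130.17.

130.17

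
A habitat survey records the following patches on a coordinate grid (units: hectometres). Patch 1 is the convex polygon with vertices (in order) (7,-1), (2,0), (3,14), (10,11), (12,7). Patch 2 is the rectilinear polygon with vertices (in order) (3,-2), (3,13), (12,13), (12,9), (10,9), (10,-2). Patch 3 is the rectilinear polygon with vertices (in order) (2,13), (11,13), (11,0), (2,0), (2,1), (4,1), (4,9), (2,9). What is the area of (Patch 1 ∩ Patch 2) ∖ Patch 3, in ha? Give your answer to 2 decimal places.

|Patch 1 ∩ Patch 2| = 85.5333.
|(Patch 1 ∩ Patch 2) ∩ Patch 3| = 74.8208.
|(Patch 1 ∩ Patch 2) ∖ Patch 3| = 85.5333 − 74.8208 = 10.71.

10.71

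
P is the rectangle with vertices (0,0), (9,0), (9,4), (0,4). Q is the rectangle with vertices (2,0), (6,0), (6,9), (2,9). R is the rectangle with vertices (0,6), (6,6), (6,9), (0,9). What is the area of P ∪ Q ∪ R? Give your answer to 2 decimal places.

By inclusion–exclusion:
Individual areas: |P| = 36, |Q| = 36, |R| = 18.
|P∩Q|: x∈[2,6], y∈[0,4] → 4·4 = 16.
|P∩R| = 0 (no overlap).
|Q∩R|: x∈[2,6], y∈[6,9] → 4·3 = 12.
|P∩Q∩R| = 0.
|P ∪ Q ∪ R| = 90 − 28 + 0 = 62.00.

62.00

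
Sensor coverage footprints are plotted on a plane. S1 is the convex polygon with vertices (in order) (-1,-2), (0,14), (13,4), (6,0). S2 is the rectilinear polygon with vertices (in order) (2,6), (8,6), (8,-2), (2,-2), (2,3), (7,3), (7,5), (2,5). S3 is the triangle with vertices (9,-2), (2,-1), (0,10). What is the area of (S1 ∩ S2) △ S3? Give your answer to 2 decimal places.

32.02

|S1 ∩ S2| = 27.1429.
|(S1 ∩ S2) ∩ S3| = 16.3119.
|(S1 ∩ S2) △ S3| = 27.1429 + 37.5 − 32.6238 = 32.02.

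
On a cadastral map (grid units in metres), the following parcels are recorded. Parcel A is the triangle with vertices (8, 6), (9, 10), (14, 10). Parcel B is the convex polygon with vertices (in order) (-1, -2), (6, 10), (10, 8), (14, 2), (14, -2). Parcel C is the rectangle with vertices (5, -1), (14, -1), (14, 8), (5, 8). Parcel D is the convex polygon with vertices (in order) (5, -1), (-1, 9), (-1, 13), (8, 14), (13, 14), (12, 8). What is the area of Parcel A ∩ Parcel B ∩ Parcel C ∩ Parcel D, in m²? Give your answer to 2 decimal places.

2.27

The intersection is the polygon with vertices (8,6), (8.5,8), (10,8), (10.308,7.538).
By the shoelace formula its area is 2.27.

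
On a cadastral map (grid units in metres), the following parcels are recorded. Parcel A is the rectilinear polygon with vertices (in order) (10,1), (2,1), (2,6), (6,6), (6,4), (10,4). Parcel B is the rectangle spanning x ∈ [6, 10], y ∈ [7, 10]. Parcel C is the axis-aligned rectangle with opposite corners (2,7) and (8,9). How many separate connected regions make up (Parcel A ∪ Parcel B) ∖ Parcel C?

(Parcel A ∪ Parcel B) ∖ Parcel C splits into 2 disjoint pieces (area 32, area 8).

2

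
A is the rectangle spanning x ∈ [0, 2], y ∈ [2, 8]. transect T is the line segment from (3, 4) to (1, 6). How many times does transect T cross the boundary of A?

1

The segment meets the boundary at (2,5).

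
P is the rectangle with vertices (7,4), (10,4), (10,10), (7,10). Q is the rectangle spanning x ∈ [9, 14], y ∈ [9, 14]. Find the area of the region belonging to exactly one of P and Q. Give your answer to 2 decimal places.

41.00

|P∩Q|: x∈[9,10], y∈[9,10] → 1·1 = 1.
|P △ Q| = |P| + |Q| − 2·|P∩Q| = 18 + 25 − 2 = 41.00.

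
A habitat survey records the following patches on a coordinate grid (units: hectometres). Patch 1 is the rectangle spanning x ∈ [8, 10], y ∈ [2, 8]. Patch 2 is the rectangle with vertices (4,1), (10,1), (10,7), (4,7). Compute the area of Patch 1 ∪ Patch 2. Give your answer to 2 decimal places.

By inclusion–exclusion:
Individual areas: |Patch 1| = 12, |Patch 2| = 36.
|Patch 1∩Patch 2|: x∈[8,10], y∈[2,7] → 2·5 = 10.
|Patch 1 ∪ Patch 2| = 48 − 10 = 38.00.

38.00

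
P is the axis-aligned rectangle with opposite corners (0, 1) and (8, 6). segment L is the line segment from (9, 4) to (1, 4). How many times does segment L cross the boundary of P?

1

The segment meets the boundary at (8,4).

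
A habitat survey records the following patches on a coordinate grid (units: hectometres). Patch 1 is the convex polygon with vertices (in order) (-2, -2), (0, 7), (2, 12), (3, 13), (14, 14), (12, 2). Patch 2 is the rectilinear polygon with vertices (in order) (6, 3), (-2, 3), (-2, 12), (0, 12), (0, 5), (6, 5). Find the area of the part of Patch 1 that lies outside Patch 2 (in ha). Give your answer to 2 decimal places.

|Patch 1| = 169, |Patch 1∩Patch 2| = 13.7778.
|Patch 1 ∖ Patch 2| = |Patch 1| − |Patch 1∩Patch 2| = 169 − 13.7778 = 155.22.

155.22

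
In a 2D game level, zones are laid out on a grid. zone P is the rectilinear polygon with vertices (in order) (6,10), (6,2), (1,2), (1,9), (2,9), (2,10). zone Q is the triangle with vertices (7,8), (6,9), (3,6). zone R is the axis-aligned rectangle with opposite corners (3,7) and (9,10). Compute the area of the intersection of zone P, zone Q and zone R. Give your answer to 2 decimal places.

The intersection is the polygon with vertices (5,7), (4,7), (6,9), (6,7.5).
By the shoelace formula its area is 1.75.

1.75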